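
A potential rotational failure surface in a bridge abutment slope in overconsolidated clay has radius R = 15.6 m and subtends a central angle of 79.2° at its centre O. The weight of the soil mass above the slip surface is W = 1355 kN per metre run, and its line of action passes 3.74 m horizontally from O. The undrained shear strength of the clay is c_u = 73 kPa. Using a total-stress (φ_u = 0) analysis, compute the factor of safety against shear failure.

Taking moments about the centre O, the resisting moment is provided by the undrained shear strength acting along the arc:
Arc length L_a = R·θ = 15.6·(79.2°·π/180) = 15.6·1.3823 = 21.56 m
M_R = c_u·L_a·R = 73·21.56·15.6 = 24557.0 kN·m/m
M_D = W·d = 1355·3.74 = 5067.7 kN·m/m
FS = M_R / M_D = 24557.0 / 5067.7 = 4.846

FS = 4.85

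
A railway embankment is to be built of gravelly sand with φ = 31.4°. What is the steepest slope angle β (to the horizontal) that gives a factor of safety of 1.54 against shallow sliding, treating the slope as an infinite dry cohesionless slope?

β = 21.6°

For an infinite dry cohesionless slope FS = tanφ/tanβ, so tanβ = tanφ / FS.
tanβ = tan31.4° / 1.54 = 0.6104 / 1.54 = 0.3964
β = arctan(0.3964) = 21.62°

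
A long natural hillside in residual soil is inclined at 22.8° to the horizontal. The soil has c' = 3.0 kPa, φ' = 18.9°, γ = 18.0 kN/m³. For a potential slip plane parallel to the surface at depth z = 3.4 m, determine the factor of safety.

FS = 0.95

For an infinite slope with a slip plane parallel to the surface (no pore pressure): FS = [c' + γz cos²β tanφ'] / [γz sinβ cosβ].
γz = 18.0·3.4 = 61.20 kN/m²
Numerator = 3.0 + 61.20·cos²22.8°·tan18.9° = 3.0 + 61.20·0.8498·0.3424 = 20.807 kPa
Denominator = 61.20·sin22.8°·cos22.8° = 61.20·0.3875·0.9219 = 21.863 kPa
FS = 20.807 / 21.863 = 0.952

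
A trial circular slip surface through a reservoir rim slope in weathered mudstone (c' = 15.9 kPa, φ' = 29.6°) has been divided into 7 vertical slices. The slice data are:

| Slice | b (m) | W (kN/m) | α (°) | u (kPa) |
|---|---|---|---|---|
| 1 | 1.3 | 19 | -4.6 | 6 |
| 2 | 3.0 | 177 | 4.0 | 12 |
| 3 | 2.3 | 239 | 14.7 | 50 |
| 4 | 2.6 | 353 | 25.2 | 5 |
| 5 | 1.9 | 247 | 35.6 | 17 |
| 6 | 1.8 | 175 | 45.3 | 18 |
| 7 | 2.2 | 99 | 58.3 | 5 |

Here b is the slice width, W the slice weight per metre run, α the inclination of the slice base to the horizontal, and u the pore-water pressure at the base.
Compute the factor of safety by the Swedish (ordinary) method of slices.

Ordinary method of slices: FS = Σ[c'·Δl_i + (W_i cosα_i − u_i·Δl_i)·tanφ'] / Σ W_i sinα_i, with Δl_i = b_i / cosα_i.
Slice 1: Δl = 1.3/cos(-4.6°) = 1.304 m; N'_1 = 19·cos(-4.6°) − 6·1.304 = 11.1; c'Δl = 20.74; W sinα = -1.5
Slice 2: Δl = 3.0/cos4.0° = 3.007 m; N'_2 = 177·cos4.0° − 12·3.007 = 140.5; c'Δl = 47.82; W sinα = 12.3
Slice 3: Δl = 2.3/cos14.7° = 2.378 m; N'_3 = 239·cos14.7° − 50·2.378 = 112.3; c'Δl = 37.81; W sinα = 60.6
Slice 4: Δl = 2.6/cos25.2° = 2.873 m; N'_4 = 353·cos25.2° − 5·2.873 = 305.0; c'Δl = 45.69; W sinα = 150.3
Slice 5: Δl = 1.9/cos35.6° = 2.337 m; N'_5 = 247·cos35.6° − 17·2.337 = 161.1; c'Δl = 37.15; W sinα = 143.8
Slice 6: Δl = 1.8/cos45.3° = 2.559 m; N'_6 = 175·cos45.3° − 18·2.559 = 77.0; c'Δl = 40.69; W sinα = 124.4
Slice 7: Δl = 2.2/cos58.3° = 4.187 m; N'_7 = 99·cos58.3° − 5·4.187 = 31.1; c'Δl = 66.57; W sinα = 84.2
Σc'Δl = 296.5 kN/m; ΣN' = 838.1 kN/m; ΣW sinα = 574.2 kN/m
Resisting = 296.5 + 838.1·tan29.6° = 296.5 + 476.1 = 772.6 kN/m
FS = 772.6 / 574.2 = 1.346

FS = 1.35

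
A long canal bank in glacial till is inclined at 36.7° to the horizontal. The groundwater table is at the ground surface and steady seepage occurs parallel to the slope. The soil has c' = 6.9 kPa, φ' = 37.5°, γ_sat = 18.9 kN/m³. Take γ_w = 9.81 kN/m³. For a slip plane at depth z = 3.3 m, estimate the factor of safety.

With seepage parallel to the slope and the water table at the surface, the effective normal stress on the slip plane uses the buoyant unit weight γ' = γ_sat − γ_w while the driving shear stress uses γ_sat:
FS = [c' + γ' z cos²β tanφ'] / [γ_sat z sinβ cosβ]
γ' = 18.9 − 9.81 = 9.09 kN/m³
Numerator = 6.9 + 9.09·3.3·cos²36.7°·tan37.5° = 6.9 + 9.09·3.3·0.6428·0.7673 = 21.697 kPa
Denominator = 18.9·3.3·sin36.7°·cos36.7° = 18.9·3.3·0.5976·0.8018 = 29.885 kPa
FS = 21.697 / 29.885 = 0.726

FS = 0.73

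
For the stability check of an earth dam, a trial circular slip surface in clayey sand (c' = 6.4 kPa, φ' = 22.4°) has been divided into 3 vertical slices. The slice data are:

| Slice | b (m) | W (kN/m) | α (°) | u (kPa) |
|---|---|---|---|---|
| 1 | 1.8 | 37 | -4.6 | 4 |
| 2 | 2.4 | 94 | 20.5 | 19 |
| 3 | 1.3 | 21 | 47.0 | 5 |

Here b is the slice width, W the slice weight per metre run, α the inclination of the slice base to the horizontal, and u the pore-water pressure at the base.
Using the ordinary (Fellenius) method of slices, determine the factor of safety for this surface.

Ordinary method of slices: FS = Σ[c'·Δl_i + (W_i cosα_i − u_i·Δl_i)·tanφ'] / Σ W_i sinα_i, with Δl_i = b_i / cosα_i.
Slice 1: Δl = 1.8/cos(-4.6°) = 1.806 m; N'_1 = 37·cos(-4.6°) − 4·1.806 = 29.7; c'Δl = 11.56; W sinα = -3.0
Slice 2: Δl = 2.4/cos20.5° = 2.562 m; N'_2 = 94·cos20.5° − 19·2.562 = 39.4; c'Δl = 16.40; W sinα = 32.9
Slice 3: Δl = 1.3/cos47.0° = 1.906 m; N'_3 = 21·cos47.0° − 5·1.906 = 4.8; c'Δl = 12.20; W sinα = 15.4
Σc'Δl = 40.2 kN/m; ΣN' = 73.8 kN/m; ΣW sinα = 45.3 kN/m
Resisting = 40.2 + 73.8·tan22.4° = 40.2 + 30.4 = 70.6 kN/m
FS = 70.6 / 45.3 = 1.558

FS = 1.56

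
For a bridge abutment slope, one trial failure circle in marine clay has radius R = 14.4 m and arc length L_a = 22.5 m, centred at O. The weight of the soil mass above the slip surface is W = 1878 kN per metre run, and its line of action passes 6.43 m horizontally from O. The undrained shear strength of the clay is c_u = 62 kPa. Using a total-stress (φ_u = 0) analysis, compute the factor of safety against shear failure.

FS = 1.66

Taking moments about the centre O, the resisting moment is provided by the undrained shear strength acting along the arc:
M_R = c_u·L_a·R = 62·22.50·14.4 = 20088.0 kN·m/m
M_D = W·d = 1878·6.43 = 12075.5 kN·m/m
FS = M_R / M_D = 20088.0 / 12075.5 = 1.664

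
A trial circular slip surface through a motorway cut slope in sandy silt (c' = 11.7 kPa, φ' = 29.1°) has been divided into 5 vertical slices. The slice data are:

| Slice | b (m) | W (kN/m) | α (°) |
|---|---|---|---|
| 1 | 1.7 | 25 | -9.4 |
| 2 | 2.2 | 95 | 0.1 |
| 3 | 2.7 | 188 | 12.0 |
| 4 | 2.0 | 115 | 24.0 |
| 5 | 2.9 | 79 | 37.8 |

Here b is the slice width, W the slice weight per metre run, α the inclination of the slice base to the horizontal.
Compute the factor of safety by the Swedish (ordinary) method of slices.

Ordinary method of slices: FS = Σ[c'·Δl_i + (W_i cosα_i)·tanφ'] / Σ W_i sinα_i, with Δl_i = b_i / cosα_i.
Slice 1: Δl = 1.7/cos(-9.4°) = 1.723 m; N'_1 = 25·cos(-9.4°) = 24.7; c'Δl = 20.16; W sinα = -4.1
Slice 2: Δl = 2.2/cos0.1° = 2.200 m; N'_2 = 95·cos0.1° = 95.0; c'Δl = 25.74; W sinα = 0.2
Slice 3: Δl = 2.7/cos12.0° = 2.760 m; N'_3 = 188·cos12.0° = 183.9; c'Δl = 32.30; W sinα = 39.1
Slice 4: Δl = 2.0/cos24.0° = 2.189 m; N'_4 = 115·cos24.0° = 105.1; c'Δl = 25.61; W sinα = 46.8
Slice 5: Δl = 2.9/cos37.8° = 3.670 m; N'_5 = 79·cos37.8° = 62.4; c'Δl = 42.94; W sinα = 48.4
Σc'Δl = 146.8 kN/m; ΣN' = 471.0 kN/m; ΣW sinα = 130.4 kN/m
Resisting = 146.8 + 471.0·tan29.1° = 146.8 + 262.2 = 408.9 kN/m
FS = 408.9 / 130.4 = 3.137

FS = 3.14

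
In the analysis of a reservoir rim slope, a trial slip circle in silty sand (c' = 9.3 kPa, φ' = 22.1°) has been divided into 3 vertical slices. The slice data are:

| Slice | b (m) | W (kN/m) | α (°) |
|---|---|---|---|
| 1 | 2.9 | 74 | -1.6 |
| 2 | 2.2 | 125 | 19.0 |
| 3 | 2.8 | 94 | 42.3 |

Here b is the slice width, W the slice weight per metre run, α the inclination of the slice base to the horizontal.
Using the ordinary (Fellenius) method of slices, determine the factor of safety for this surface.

FS = 1.87

Ordinary method of slices: FS = Σ[c'·Δl_i + (W_i cosα_i)·tanφ'] / Σ W_i sinα_i, with Δl_i = b_i / cosα_i.
Slice 1: Δl = 2.9/cos(-1.6°) = 2.901 m; N'_1 = 74·cos(-1.6°) = 74.0; c'Δl = 26.98; W sinα = -2.1
Slice 2: Δl = 2.2/cos19.0° = 2.327 m; N'_2 = 125·cos19.0° = 118.2; c'Δl = 21.64; W sinα = 40.7
Slice 3: Δl = 2.8/cos42.3° = 3.786 m; N'_3 = 94·cos42.3° = 69.5; c'Δl = 35.21; W sinα = 63.3
Σc'Δl = 83.8 kN/m; ΣN' = 261.7 kN/m; ΣW sinα = 101.9 kN/m
Resisting = 83.8 + 261.7·tan22.1° = 83.8 + 106.3 = 190.1 kN/m
FS = 190.1 / 101.9 = 1.866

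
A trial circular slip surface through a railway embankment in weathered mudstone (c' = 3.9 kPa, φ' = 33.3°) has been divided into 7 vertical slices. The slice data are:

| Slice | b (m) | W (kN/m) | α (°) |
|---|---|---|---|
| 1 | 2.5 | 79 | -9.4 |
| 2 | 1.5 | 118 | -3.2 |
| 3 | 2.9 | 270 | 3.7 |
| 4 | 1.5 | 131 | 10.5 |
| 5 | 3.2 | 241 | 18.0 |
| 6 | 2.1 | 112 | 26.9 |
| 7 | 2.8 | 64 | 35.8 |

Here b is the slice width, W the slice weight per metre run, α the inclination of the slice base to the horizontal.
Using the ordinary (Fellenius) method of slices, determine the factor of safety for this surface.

FS = 3.85

Ordinary method of slices: FS = Σ[c'·Δl_i + (W_i cosα_i)·tanφ'] / Σ W_i sinα_i, with Δl_i = b_i / cosα_i.
Slice 1: Δl = 2.5/cos(-9.4°) = 2.534 m; N'_1 = 79·cos(-9.4°) = 77.9; c'Δl = 9.88; W sinα = -12.9
Slice 2: Δl = 1.5/cos(-3.2°) = 1.502 m; N'_2 = 118·cos(-3.2°) = 117.8; c'Δl = 5.86; W sinα = -6.6
Slice 3: Δl = 2.9/cos3.7° = 2.906 m; N'_3 = 270·cos3.7° = 269.4; c'Δl = 11.33; W sinα = 17.4
Slice 4: Δl = 1.5/cos10.5° = 1.526 m; N'_4 = 131·cos10.5° = 128.8; c'Δl = 5.95; W sinα = 23.9
Slice 5: Δl = 3.2/cos18.0° = 3.365 m; N'_5 = 241·cos18.0° = 229.2; c'Δl = 13.12; W sinα = 74.5
Slice 6: Δl = 2.1/cos26.9° = 2.355 m; N'_6 = 112·cos26.9° = 99.9; c'Δl = 9.18; W sinα = 50.7
Slice 7: Δl = 2.8/cos35.8° = 3.452 m; N'_7 = 64·cos35.8° = 51.9; c'Δl = 13.46; W sinα = 37.4
Σc'Δl = 68.8 kN/m; ΣN' = 975.0 kN/m; ΣW sinα = 184.4 kN/m
Resisting = 68.8 + 975.0·tan33.3° = 68.8 + 640.5 = 709.2 kN/m
FS = 709.2 / 184.4 = 3.846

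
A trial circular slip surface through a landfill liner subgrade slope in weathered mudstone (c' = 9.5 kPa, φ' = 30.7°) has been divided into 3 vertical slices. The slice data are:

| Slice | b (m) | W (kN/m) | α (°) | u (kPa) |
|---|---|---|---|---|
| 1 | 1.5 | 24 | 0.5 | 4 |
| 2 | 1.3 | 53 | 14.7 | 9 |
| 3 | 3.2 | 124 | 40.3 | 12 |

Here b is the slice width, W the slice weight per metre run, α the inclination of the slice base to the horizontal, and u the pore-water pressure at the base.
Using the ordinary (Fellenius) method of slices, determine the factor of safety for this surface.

Ordinary method of slices: FS = Σ[c'·Δl_i + (W_i cosα_i − u_i·Δl_i)·tanφ'] / Σ W_i sinα_i, with Δl_i = b_i / cosα_i.
Slice 1: Δl = 1.5/cos0.5° = 1.500 m; N'_1 = 24·cos0.5° − 4·1.500 = 18.0; c'Δl = 14.25; W sinα = 0.2
Slice 2: Δl = 1.3/cos14.7° = 1.344 m; N'_2 = 53·cos14.7° − 9·1.344 = 39.2; c'Δl = 12.77; W sinα = 13.4
Slice 3: Δl = 3.2/cos40.3° = 4.196 m; N'_3 = 124·cos40.3° − 12·4.196 = 44.2; c'Δl = 39.86; W sinα = 80.2
Σc'Δl = 66.9 kN/m; ΣN' = 101.4 kN/m; ΣW sinα = 93.9 kN/m
Resisting = 66.9 + 101.4·tan30.7° = 66.9 + 60.2 = 127.1 kN/m
FS = 127.1 / 93.9 = 1.354

FS = 1.35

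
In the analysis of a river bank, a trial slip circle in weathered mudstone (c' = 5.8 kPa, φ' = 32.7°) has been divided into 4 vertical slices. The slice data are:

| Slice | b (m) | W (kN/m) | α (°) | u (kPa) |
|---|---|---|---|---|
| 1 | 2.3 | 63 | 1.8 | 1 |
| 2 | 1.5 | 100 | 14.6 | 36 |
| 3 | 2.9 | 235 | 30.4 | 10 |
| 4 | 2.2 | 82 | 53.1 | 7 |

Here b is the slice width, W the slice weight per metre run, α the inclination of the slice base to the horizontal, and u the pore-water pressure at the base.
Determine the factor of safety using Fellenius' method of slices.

FS = 1.19

Ordinary method of slices: FS = Σ[c'·Δl_i + (W_i cosα_i − u_i·Δl_i)·tanφ'] / Σ W_i sinα_i, with Δl_i = b_i / cosα_i.
Slice 1: Δl = 2.3/cos1.8° = 2.301 m; N'_1 = 63·cos1.8° − 1·2.301 = 60.7; c'Δl = 13.35; W sinα = 2.0
Slice 2: Δl = 1.5/cos14.6° = 1.550 m; N'_2 = 100·cos14.6° − 36·1.550 = 41.0; c'Δl = 8.99; W sinα = 25.2
Slice 3: Δl = 2.9/cos30.4° = 3.362 m; N'_3 = 235·cos30.4° − 10·3.362 = 169.1; c'Δl = 19.50; W sinα = 118.9
Slice 4: Δl = 2.2/cos53.1° = 3.664 m; N'_4 = 82·cos53.1° − 7·3.664 = 23.6; c'Δl = 21.25; W sinα = 65.6
Σc'Δl = 63.1 kN/m; ΣN' = 294.3 kN/m; ΣW sinα = 211.7 kN/m
Resisting = 63.1 + 294.3·tan32.7° = 63.1 + 188.9 = 252.0 kN/m
FS = 252.0 / 211.7 = 1.191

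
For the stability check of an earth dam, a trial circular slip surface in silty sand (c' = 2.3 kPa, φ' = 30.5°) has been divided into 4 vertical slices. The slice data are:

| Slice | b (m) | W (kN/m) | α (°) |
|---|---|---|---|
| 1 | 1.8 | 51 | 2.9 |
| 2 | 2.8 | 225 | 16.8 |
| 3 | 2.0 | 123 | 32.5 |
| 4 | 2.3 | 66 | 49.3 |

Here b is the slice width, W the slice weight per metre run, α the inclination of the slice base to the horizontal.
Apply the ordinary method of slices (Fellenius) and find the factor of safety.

Ordinary method of slices: FS = Σ[c'·Δl_i + (W_i cosα_i)·tanφ'] / Σ W_i sinα_i, with Δl_i = b_i / cosα_i.
Slice 1: Δl = 1.8/cos2.9° = 1.802 m; N'_1 = 51·cos2.9° = 50.9; c'Δl = 4.15; W sinα = 2.6
Slice 2: Δl = 2.8/cos16.8° = 2.925 m; N'_2 = 225·cos16.8° = 215.4; c'Δl = 6.73; W sinα = 65.0
Slice 3: Δl = 2.0/cos32.5° = 2.371 m; N'_3 = 123·cos32.5° = 103.7; c'Δl = 5.45; W sinα = 66.1
Slice 4: Δl = 2.3/cos49.3° = 3.527 m; N'_4 = 66·cos49.3° = 43.0; c'Δl = 8.11; W sinα = 50.0
Σc'Δl = 24.4 kN/m; ΣN' = 413.1 kN/m; ΣW sinα = 183.7 kN/m
Resisting = 24.4 + 413.1·tan30.5° = 24.4 + 243.3 = 267.8 kN/m
FS = 267.8 / 183.7 = 1.457

FS = 1.46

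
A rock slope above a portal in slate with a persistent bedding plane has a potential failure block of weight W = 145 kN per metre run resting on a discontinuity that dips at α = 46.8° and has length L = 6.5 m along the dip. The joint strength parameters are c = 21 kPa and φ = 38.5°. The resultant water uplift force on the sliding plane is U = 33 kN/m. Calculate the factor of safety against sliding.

FS = 1.79

Resolving the block weight along and normal to the plane and applying the Mohr–Coulomb strength on the joint:
N' = W cosα − U = 145·cos46.8° − 33 = 66.3 kN/m
Driving force T = W sinα = 145·sin46.8° = 105.7 kN/m
Resisting force R = c·L + N'·tanφ = 21·6.5 + 66.3·tan38.5° = 136.5 + 52.7 = 189.2 kN/m
FS = R / T = 189.2 / 105.7 = 1.790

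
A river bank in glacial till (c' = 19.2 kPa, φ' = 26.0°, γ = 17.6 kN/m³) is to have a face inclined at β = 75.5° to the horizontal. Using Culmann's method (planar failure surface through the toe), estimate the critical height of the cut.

H_c = 10.83 m

Culmann's analysis gives the critical failure plane at α_cr = (β + φ')/2 = (75.5 + 26.0)/2 = 50.8°, and the critical height
H_c = (4c'/γ) · sinβ cosφ' / [1 − cos(β − φ')]
    = (4·19.2/17.6) · sin75.5°·cos26.0° / [1 − cos(49.5°)]
    = 4.364 · 0.9681·0.8988 / [1 − 0.6494]
    = 4.364 · 0.8702 / 0.3506
    = 10.83 m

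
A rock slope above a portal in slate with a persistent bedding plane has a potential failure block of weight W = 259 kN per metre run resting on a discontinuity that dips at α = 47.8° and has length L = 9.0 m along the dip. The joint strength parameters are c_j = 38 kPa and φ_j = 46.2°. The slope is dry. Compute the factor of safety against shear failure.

Resolving the block weight along and normal to the plane and applying the Mohr–Coulomb strength on the joint:
N' = W cosα = 259·cos47.8° = 174.0 kN/m
Driving force T = W sinα = 259·sin47.8° = 191.9 kN/m
Resisting force R = c_j·L + N'·tanφ_j = 38·9.0 + 174.0·tan46.2° = 342.0 + 181.4 = 523.4 kN/m
FS = R / T = 523.4 / 191.9 = 2.728

FS = 2.73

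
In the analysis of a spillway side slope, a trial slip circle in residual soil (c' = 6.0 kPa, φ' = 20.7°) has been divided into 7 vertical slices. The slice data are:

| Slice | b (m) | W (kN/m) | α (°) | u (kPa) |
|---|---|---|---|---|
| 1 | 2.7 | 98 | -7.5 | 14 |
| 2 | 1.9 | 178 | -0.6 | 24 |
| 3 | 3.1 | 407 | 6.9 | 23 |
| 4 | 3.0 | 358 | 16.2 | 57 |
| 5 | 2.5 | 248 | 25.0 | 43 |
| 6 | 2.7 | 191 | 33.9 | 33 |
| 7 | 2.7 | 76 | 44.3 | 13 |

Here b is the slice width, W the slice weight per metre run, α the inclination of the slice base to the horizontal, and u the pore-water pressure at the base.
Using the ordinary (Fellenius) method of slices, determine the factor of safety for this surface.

Ordinary method of slices: FS = Σ[c'·Δl_i + (W_i cosα_i − u_i·Δl_i)·tanφ'] / Σ W_i sinα_i, with Δl_i = b_i / cosα_i.
Slice 1: Δl = 2.7/cos(-7.5°) = 2.723 m; N'_1 = 98·cos(-7.5°) − 14·2.723 = 59.0; c'Δl = 16.34; W sinα = -12.8
Slice 2: Δl = 1.9/cos(-0.6°) = 1.900 m; N'_2 = 178·cos(-0.6°) − 24·1.900 = 132.4; c'Δl = 11.40; W sinα = -1.9
Slice 3: Δl = 3.1/cos6.9° = 3.123 m; N'_3 = 407·cos6.9° − 23·3.123 = 332.2; c'Δl = 18.74; W sinα = 48.9
Slice 4: Δl = 3.0/cos16.2° = 3.124 m; N'_4 = 358·cos16.2° − 57·3.124 = 165.7; c'Δl = 18.74; W sinα = 99.9
Slice 5: Δl = 2.5/cos25.0° = 2.758 m; N'_5 = 248·cos25.0° − 43·2.758 = 106.2; c'Δl = 16.55; W sinα = 104.8
Slice 6: Δl = 2.7/cos33.9° = 3.253 m; N'_6 = 191·cos33.9° − 33·3.253 = 51.2; c'Δl = 19.52; W sinα = 106.5
Slice 7: Δl = 2.7/cos44.3° = 3.773 m; N'_7 = 76·cos44.3° − 13·3.773 = 5.3; c'Δl = 22.64; W sinα = 53.1
Σc'Δl = 123.9 kN/m; ΣN' = 852.1 kN/m; ΣW sinα = 398.5 kN/m
Resisting = 123.9 + 852.1·tan20.7° = 123.9 + 322.0 = 445.9 kN/m
FS = 445.9 / 398.5 = 1.119

FS = 1.12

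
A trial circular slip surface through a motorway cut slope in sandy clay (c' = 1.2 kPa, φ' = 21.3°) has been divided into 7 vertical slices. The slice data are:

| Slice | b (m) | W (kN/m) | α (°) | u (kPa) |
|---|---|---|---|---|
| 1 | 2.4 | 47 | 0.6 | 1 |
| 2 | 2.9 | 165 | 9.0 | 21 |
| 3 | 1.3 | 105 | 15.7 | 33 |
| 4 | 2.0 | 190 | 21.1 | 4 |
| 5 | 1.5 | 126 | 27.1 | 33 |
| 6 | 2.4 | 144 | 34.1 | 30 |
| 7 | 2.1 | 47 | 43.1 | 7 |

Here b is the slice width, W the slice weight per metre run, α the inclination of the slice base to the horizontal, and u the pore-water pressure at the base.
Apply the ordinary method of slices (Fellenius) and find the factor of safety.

FS = 0.70

Ordinary method of slices: FS = Σ[c'·Δl_i + (W_i cosα_i − u_i·Δl_i)·tanφ'] / Σ W_i sinα_i, with Δl_i = b_i / cosα_i.
Slice 1: Δl = 2.4/cos0.6° = 2.400 m; N'_1 = 47·cos0.6° − 1·2.400 = 44.6; c'Δl = 2.88; W sinα = 0.5
Slice 2: Δl = 2.9/cos9.0° = 2.936 m; N'_2 = 165·cos9.0° − 21·2.936 = 101.3; c'Δl = 3.52; W sinα = 25.8
Slice 3: Δl = 1.3/cos15.7° = 1.350 m; N'_3 = 105·cos15.7° − 33·1.350 = 56.5; c'Δl = 1.62; W sinα = 28.4
Slice 4: Δl = 2.0/cos21.1° = 2.144 m; N'_4 = 190·cos21.1° − 4·2.144 = 168.7; c'Δl = 2.57; W sinα = 68.4
Slice 5: Δl = 1.5/cos27.1° = 1.685 m; N'_5 = 126·cos27.1° − 33·1.685 = 56.6; c'Δl = 2.02; W sinα = 57.4
Slice 6: Δl = 2.4/cos34.1° = 2.898 m; N'_6 = 144·cos34.1° − 30·2.898 = 32.3; c'Δl = 3.48; W sinα = 80.7
Slice 7: Δl = 2.1/cos43.1° = 2.876 m; N'_7 = 47·cos43.1° − 7·2.876 = 14.2; c'Δl = 3.45; W sinα = 32.1
Σc'Δl = 19.5 kN/m; ΣN' = 474.2 kN/m; ΣW sinα = 293.4 kN/m
Resisting = 19.5 + 474.2·tan21.3° = 19.5 + 184.9 = 204.4 kN/m
FS = 204.4 / 293.4 = 0.697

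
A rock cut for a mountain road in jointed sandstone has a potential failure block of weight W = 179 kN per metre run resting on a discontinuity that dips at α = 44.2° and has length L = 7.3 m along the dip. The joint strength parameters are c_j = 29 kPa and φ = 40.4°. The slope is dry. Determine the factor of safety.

FS = 2.57

Resolving the block weight along and normal to the plane and applying the Mohr–Coulomb strength on the joint:
N' = W cosα = 179·cos44.2° = 128.3 kN/m
Driving force T = W sinα = 179·sin44.2° = 124.8 kN/m
Resisting force R = c_j·L + N'·tanφ = 29·7.3 + 128.3·tan40.4° = 211.7 + 109.2 = 320.9 kN/m
FS = R / T = 320.9 / 124.8 = 2.572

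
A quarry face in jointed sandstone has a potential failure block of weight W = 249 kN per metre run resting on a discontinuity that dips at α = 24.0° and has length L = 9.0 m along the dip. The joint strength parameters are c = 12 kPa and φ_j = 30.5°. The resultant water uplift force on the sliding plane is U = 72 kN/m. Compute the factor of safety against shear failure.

FS = 1.97

Resolving the block weight along and normal to the plane and applying the Mohr–Coulomb strength on the joint:
N' = W cosα − U = 249·cos24.0° − 72 = 155.5 kN/m
Driving force T = W sinα = 249·sin24.0° = 101.3 kN/m
Resisting force R = c·L + N'·tanφ_j = 12·9.0 + 155.5·tan30.5° = 108.0 + 91.6 = 199.6 kN/m
FS = R / T = 199.6 / 101.3 = 1.971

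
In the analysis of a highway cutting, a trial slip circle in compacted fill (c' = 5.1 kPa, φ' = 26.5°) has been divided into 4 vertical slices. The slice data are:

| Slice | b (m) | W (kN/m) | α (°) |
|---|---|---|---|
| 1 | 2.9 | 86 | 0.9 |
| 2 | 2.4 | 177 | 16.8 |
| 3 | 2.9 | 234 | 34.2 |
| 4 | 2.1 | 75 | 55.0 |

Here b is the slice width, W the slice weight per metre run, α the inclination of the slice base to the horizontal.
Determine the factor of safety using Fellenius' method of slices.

Ordinary method of slices: FS = Σ[c'·Δl_i + (W_i cosα_i)·tanφ'] / Σ W_i sinα_i, with Δl_i = b_i / cosα_i.
Slice 1: Δl = 2.9/cos0.9° = 2.900 m; N'_1 = 86·cos0.9° = 86.0; c'Δl = 14.79; W sinα = 1.4
Slice 2: Δl = 2.4/cos16.8° = 2.507 m; N'_2 = 177·cos16.8° = 169.4; c'Δl = 12.79; W sinα = 51.2
Slice 3: Δl = 2.9/cos34.2° = 3.506 m; N'_3 = 234·cos34.2° = 193.5; c'Δl = 17.88; W sinα = 131.5
Slice 4: Δl = 2.1/cos55.0° = 3.661 m; N'_4 = 75·cos55.0° = 43.0; c'Δl = 18.67; W sinα = 61.4
Σc'Δl = 64.1 kN/m; ΣN' = 492.0 kN/m; ΣW sinα = 245.5 kN/m
Resisting = 64.1 + 492.0·tan26.5° = 64.1 + 245.3 = 309.4 kN/m
FS = 309.4 / 245.5 = 1.261

FS = 1.26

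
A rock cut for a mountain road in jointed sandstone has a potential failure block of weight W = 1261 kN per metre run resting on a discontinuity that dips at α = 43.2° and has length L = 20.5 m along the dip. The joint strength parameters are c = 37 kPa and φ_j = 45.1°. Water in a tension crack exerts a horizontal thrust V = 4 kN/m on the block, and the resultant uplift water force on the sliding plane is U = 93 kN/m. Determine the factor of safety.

FS = 1.83

Resolving the block weight along and normal to the plane and applying the Mohr–Coulomb strength on the joint:
N' = W cosα − U − V sinα = 1261·cos43.2° − 93 − 4·sin43.2° = 823.5 kN/m
Driving force T = W sinα + V cosα = 1261·sin43.2° + 4·cos43.2° = 866.1 kN/m
Resisting force R = c·L + N'·tanφ_j = 37·20.5 + 823.5·tan45.1° = 758.5 + 826.4 = 1584.9 kN/m
FS = R / T = 1584.9 / 866.1 = 1.830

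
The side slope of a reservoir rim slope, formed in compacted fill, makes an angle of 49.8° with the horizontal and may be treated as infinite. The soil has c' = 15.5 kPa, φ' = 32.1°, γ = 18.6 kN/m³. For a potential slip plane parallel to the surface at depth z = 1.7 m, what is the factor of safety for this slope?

FS = 1.52

For an infinite slope with a slip plane parallel to the surface (no pore pressure): FS = [c' + γz cos²β tanφ'] / [γz sinβ cosβ].
γz = 18.6·1.7 = 31.62 kN/m²
Numerator = 15.5 + 31.62·cos²49.8°·tan32.1° = 15.5 + 31.62·0.4166·0.6273 = 23.764 kPa
Denominator = 31.62·sin49.8°·cos49.8° = 31.62·0.7638·0.6455 = 15.589 kPa
FS = 23.764 / 15.589 = 1.524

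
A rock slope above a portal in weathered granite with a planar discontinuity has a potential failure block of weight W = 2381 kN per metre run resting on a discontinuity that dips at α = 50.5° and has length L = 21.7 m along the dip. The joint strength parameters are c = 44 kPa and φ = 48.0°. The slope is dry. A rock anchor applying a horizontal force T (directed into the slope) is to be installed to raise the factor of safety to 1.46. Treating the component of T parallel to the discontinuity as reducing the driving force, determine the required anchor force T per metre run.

T = 26 kN/m

Resolving forces along and normal to the sliding plane, with the horizontal anchor force T adding T·sinα to the effective normal force and T·cosα acting up the plane against the driving force:
FS = [cL + (W cosα + T sinα) tanφ] / [W sinα − T cosα]
Without the anchor: N' = 1514.5 kN/m, driving T_d = 1837.2 kN/m, resisting R = 44·21.7 + 1514.5·tan48.0° = 2636.8 kN/m, FS = 1.44.
Setting FS = 1.46 and solving for T:
1.46·(1837.2 − T cos50.5°) = 2636.8 + T sin50.5°·tan48.0°
T·(sin50.5°·tan48.0° + 1.46·cos50.5°) = 1.46·1837.2 − 2636.8
T·(0.7716·1.1106 + 1.46·0.6361) = 2682.4 − 2636.8 = 45.5
T·1.7857 = 45.5
T = 25.5 kN/m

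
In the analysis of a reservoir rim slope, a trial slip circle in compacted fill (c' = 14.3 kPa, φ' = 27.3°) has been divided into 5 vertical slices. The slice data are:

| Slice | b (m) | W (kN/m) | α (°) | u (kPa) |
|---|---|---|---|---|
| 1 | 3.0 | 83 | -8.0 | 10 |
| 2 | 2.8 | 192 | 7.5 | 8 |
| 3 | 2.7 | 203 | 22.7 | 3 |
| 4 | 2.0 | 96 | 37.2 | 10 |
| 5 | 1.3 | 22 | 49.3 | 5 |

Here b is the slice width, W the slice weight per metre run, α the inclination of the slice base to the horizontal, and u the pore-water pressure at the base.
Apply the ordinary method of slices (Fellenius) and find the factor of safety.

FS = 2.55

Ordinary method of slices: FS = Σ[c'·Δl_i + (W_i cosα_i − u_i·Δl_i)·tanφ'] / Σ W_i sinα_i, with Δl_i = b_i / cosα_i.
Slice 1: Δl = 3.0/cos(-8.0°) = 3.029 m; N'_1 = 83·cos(-8.0°) − 10·3.029 = 51.9; c'Δl = 43.32; W sinα = -11.6
Slice 2: Δl = 2.8/cos7.5° = 2.824 m; N'_2 = 192·cos7.5° − 8·2.824 = 167.8; c'Δl = 40.39; W sinα = 25.1
Slice 3: Δl = 2.7/cos22.7° = 2.927 m; N'_3 = 203·cos22.7° − 3·2.927 = 178.5; c'Δl = 41.85; W sinα = 78.3
Slice 4: Δl = 2.0/cos37.2° = 2.511 m; N'_4 = 96·cos37.2° − 10·2.511 = 51.4; c'Δl = 35.91; W sinα = 58.0
Slice 5: Δl = 1.3/cos49.3° = 1.994 m; N'_5 = 22·cos49.3° − 5·1.994 = 4.4; c'Δl = 28.51; W sinα = 16.7
Σc'Δl = 190.0 kN/m; ΣN' = 453.9 kN/m; ΣW sinα = 166.6 kN/m
Resisting = 190.0 + 453.9·tan27.3° = 190.0 + 234.3 = 424.2 kN/m
FS = 424.2 / 166.6 = 2.547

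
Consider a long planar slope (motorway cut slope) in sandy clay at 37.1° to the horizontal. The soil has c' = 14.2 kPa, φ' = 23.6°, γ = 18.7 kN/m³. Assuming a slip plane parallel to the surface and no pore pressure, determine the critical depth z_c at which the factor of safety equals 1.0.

z_c = 3.74 m

Setting FS = 1.00 in FS = [c' + γz cos²β tanφ'] / [γz sinβ cosβ] and solving for z:
z = c' / [γ cosβ (FS·sinβ − cosβ·tanφ')]
  = 14.2 / [18.7·cos37.1°·(1.00·sin37.1° − cos37.1°·tan23.6°)]
  = 14.2 / [18.7·0.7976·(1.00·0.6032 − 0.7976·0.4369)]
  = 14.2 / 3.7996 = 3.737 m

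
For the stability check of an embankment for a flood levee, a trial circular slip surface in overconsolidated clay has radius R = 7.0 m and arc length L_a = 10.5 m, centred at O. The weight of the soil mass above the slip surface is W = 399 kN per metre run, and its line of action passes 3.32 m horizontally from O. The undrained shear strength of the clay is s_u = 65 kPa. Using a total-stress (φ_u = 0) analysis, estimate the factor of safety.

Taking moments about the centre O, the resisting moment is provided by the undrained shear strength acting along the arc:
M_R = s_u·L_a·R = 65·10.50·7.0 = 4777.5 kN·m/m
M_D = W·d = 399·3.32 = 1324.7 kN·m/m
FS = M_R / M_D = 4777.5 / 1324.7 = 3.607

FS = 3.61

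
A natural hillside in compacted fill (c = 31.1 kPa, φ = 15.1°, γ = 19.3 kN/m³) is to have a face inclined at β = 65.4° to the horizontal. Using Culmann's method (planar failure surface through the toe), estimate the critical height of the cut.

H_c = 15.66 m

Culmann's analysis gives the critical failure plane at α_cr = (β + φ)/2 = (65.4 + 15.1)/2 = 40.2°, and the critical height
H_c = (4c/γ) · sinβ cosφ / [1 − cos(β − φ)]
    = (4·31.1/19.3) · sin65.4°·cos15.1° / [1 − cos(50.3°)]
    = 6.446 · 0.9092·0.9655 / [1 − 0.6388]
    = 6.446 · 0.8778 / 0.3612
    = 15.66 m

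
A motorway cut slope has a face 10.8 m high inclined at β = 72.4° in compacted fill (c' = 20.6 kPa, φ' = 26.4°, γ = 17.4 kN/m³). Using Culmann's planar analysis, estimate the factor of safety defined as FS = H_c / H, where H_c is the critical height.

H_c = (4c'/γ) · sinβ cosφ' / [1 − cos(β − φ')]
    = (4·20.6/17.4) · sin72.4°·cos26.4° / [1 − cos46.0°]
    = 4.736 · 0.8538 / 0.3053 = 13.24 m
FS = H_c / H = 13.24 / 10.8 = 1.226

FS = 1.23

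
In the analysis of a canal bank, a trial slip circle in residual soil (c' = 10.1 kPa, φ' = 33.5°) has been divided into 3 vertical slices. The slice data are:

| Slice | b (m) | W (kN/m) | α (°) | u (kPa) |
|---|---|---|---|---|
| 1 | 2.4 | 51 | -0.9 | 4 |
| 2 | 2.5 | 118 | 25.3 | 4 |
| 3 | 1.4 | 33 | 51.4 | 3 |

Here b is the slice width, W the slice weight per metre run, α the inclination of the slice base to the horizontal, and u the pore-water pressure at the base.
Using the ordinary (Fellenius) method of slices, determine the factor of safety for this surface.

Ordinary method of slices: FS = Σ[c'·Δl_i + (W_i cosα_i − u_i·Δl_i)·tanφ'] / Σ W_i sinα_i, with Δl_i = b_i / cosα_i.
Slice 1: Δl = 2.4/cos(-0.9°) = 2.400 m; N'_1 = 51·cos(-0.9°) − 4·2.400 = 41.4; c'Δl = 24.24; W sinα = -0.8
Slice 2: Δl = 2.5/cos25.3° = 2.765 m; N'_2 = 118·cos25.3° − 4·2.765 = 95.6; c'Δl = 27.93; W sinα = 50.4
Slice 3: Δl = 1.4/cos51.4° = 2.244 m; N'_3 = 33·cos51.4° − 3·2.244 = 13.9; c'Δl = 22.66; W sinα = 25.8
Σc'Δl = 74.8 kN/m; ΣN' = 150.9 kN/m; ΣW sinα = 75.4 kN/m
Resisting = 74.8 + 150.9·tan33.5° = 74.8 + 99.9 = 174.7 kN/m
FS = 174.7 / 75.4 = 2.316

FS = 2.32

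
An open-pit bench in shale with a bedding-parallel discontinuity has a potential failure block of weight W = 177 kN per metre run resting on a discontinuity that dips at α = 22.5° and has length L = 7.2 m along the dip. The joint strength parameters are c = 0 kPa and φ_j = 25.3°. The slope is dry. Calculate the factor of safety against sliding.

FS = 1.14

Resolving the block weight along and normal to the plane and applying the Mohr–Coulomb strength on the joint:
N' = W cosα = 177·cos22.5° = 163.5 kN/m
Driving force T = W sinα = 177·sin22.5° = 67.7 kN/m
Resisting force R = c·L + N'·tanφ_j = 0·7.2 + 163.5·tan25.3° = 0.0 + 77.3 = 77.3 kN/m
FS = R / T = 77.3 / 67.7 = 1.141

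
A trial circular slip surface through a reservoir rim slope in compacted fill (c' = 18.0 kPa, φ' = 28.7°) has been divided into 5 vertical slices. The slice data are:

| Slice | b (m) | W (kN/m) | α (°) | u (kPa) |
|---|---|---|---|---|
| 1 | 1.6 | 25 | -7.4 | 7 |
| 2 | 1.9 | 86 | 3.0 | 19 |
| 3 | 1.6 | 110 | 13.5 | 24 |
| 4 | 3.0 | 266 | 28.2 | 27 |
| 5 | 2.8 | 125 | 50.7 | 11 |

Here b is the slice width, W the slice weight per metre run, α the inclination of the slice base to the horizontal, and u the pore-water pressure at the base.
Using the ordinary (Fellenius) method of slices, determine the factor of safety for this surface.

Ordinary method of slices: FS = Σ[c'·Δl_i + (W_i cosα_i − u_i·Δl_i)·tanφ'] / Σ W_i sinα_i, with Δl_i = b_i / cosα_i.
Slice 1: Δl = 1.6/cos(-7.4°) = 1.613 m; N'_1 = 25·cos(-7.4°) − 7·1.613 = 13.5; c'Δl = 29.04; W sinα = -3.2
Slice 2: Δl = 1.9/cos3.0° = 1.903 m; N'_2 = 86·cos3.0° − 19·1.903 = 49.7; c'Δl = 34.25; W sinα = 4.5
Slice 3: Δl = 1.6/cos13.5° = 1.645 m; N'_3 = 110·cos13.5° − 24·1.645 = 67.5; c'Δl = 29.62; W sinα = 25.7
Slice 4: Δl = 3.0/cos28.2° = 3.404 m; N'_4 = 266·cos28.2° − 27·3.404 = 142.5; c'Δl = 61.27; W sinα = 125.7
Slice 5: Δl = 2.8/cos50.7° = 4.421 m; N'_5 = 125·cos50.7° − 11·4.421 = 30.5; c'Δl = 79.57; W sinα = 96.7
Σc'Δl = 233.8 kN/m; ΣN' = 303.8 kN/m; ΣW sinα = 249.4 kN/m
Resisting = 233.8 + 303.8·tan28.7° = 233.8 + 166.3 = 400.1 kN/m
FS = 400.1 / 249.4 = 1.604

FS = 1.60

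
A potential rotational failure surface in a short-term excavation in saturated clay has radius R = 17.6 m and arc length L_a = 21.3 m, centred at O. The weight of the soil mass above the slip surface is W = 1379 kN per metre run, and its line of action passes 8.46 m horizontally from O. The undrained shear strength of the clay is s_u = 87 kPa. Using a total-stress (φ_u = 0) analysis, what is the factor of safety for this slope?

FS = 2.80

Taking moments about the centre O, the resisting moment is provided by the undrained shear strength acting along the arc:
M_R = s_u·L_a·R = 87·21.30·17.6 = 32614.6 kN·m/m
M_D = W·d = 1379·8.46 = 11666.3 kN·m/m
FS = M_R / M_D = 32614.6 / 11666.3 = 2.796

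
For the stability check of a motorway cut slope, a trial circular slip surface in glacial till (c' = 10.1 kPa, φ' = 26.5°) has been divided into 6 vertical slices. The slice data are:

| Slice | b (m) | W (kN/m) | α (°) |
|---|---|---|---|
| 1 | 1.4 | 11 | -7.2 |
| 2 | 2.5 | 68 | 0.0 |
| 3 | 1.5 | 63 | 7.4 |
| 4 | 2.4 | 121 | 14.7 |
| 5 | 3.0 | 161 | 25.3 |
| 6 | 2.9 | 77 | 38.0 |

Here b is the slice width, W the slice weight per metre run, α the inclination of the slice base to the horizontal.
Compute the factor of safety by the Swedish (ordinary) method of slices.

FS = 2.49

Ordinary method of slices: FS = Σ[c'·Δl_i + (W_i cosα_i)·tanφ'] / Σ W_i sinα_i, with Δl_i = b_i / cosα_i.
Slice 1: Δl = 1.4/cos(-7.2°) = 1.411 m; N'_1 = 11·cos(-7.2°) = 10.9; c'Δl = 14.25; W sinα = -1.4
Slice 2: Δl = 2.5/cos0.0° = 2.500 m; N'_2 = 68·cos0.0° = 68.0; c'Δl = 25.25; W sinα = 0.0
Slice 3: Δl = 1.5/cos7.4° = 1.513 m; N'_3 = 63·cos7.4° = 62.5; c'Δl = 15.28; W sinα = 8.1
Slice 4: Δl = 2.4/cos14.7° = 2.481 m; N'_4 = 121·cos14.7° = 117.0; c'Δl = 25.06; W sinα = 30.7
Slice 5: Δl = 3.0/cos25.3° = 3.318 m; N'_5 = 161·cos25.3° = 145.6; c'Δl = 33.51; W sinα = 68.8
Slice 6: Δl = 2.9/cos38.0° = 3.680 m; N'_6 = 77·cos38.0° = 60.7; c'Δl = 37.17; W sinα = 47.4
Σc'Δl = 150.5 kN/m; ΣN' = 464.7 kN/m; ΣW sinα = 153.7 kN/m
Resisting = 150.5 + 464.7·tan26.5° = 150.5 + 231.7 = 382.2 kN/m
FS = 382.2 / 153.7 = 2.487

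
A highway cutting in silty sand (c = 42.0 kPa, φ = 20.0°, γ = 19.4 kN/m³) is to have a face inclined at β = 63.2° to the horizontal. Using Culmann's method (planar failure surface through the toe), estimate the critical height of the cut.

H_c = 26.80 m

Culmann's analysis gives the critical failure plane at α_cr = (β + φ)/2 = (63.2 + 20.0)/2 = 41.6°, and the critical height
H_c = (4c/γ) · sinβ cosφ / [1 − cos(β − φ)]
    = (4·42.0/19.4) · sin63.2°·cos20.0° / [1 − cos(43.2°)]
    = 8.660 · 0.8926·0.9397 / [1 − 0.7290]
    = 8.660 · 0.8388 / 0.2710
    = 26.80 m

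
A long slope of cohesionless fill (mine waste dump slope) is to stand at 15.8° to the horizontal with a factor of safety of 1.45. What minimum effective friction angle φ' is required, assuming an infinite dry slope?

FS = tanφ'/tanβ ⇒ tanφ' = FS · tanβ = 1.45 · tan15.8° = 0.4103
φ' = arctan(0.4103) = 22.31°

φ' = 22.3°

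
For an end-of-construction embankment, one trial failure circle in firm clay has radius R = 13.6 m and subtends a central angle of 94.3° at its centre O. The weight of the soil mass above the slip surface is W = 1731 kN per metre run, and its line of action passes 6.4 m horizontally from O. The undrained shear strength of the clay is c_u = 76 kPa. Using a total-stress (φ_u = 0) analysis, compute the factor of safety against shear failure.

Taking moments about the centre O, the resisting moment is provided by the undrained shear strength acting along the arc:
Arc length L_a = R·θ = 13.6·(94.3°·π/180) = 13.6·1.6458 = 22.38 m
M_R = c_u·L_a·R = 76·22.38·13.6 = 23135.6 kN·m/m
M_D = W·d = 1731·6.4 = 11078.4 kN·m/m
FS = M_R / M_D = 23135.6 / 11078.4 = 2.088

FS = 2.09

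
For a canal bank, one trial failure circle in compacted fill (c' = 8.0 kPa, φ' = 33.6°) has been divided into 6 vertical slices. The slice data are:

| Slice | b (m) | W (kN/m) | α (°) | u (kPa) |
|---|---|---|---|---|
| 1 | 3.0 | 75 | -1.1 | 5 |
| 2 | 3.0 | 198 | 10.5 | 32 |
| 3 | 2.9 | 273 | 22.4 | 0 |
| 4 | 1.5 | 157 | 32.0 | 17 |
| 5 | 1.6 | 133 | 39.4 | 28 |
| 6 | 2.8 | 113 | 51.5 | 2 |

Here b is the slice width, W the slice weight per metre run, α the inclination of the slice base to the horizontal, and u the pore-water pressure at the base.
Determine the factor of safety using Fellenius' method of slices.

FS = 1.40

Ordinary method of slices: FS = Σ[c'·Δl_i + (W_i cosα_i − u_i·Δl_i)·tanφ'] / Σ W_i sinα_i, with Δl_i = b_i / cosα_i.
Slice 1: Δl = 3.0/cos(-1.1°) = 3.001 m; N'_1 = 75·cos(-1.1°) − 5·3.001 = 60.0; c'Δl = 24.00; W sinα = -1.4
Slice 2: Δl = 3.0/cos10.5° = 3.051 m; N'_2 = 198·cos10.5° − 32·3.051 = 97.0; c'Δl = 24.41; W sinα = 36.1
Slice 3: Δl = 2.9/cos22.4° = 3.137 m; N'_3 = 273·cos22.4° − 0·3.137 = 252.4; c'Δl = 25.09; W sinα = 104.0
Slice 4: Δl = 1.5/cos32.0° = 1.769 m; N'_4 = 157·cos32.0° − 17·1.769 = 103.1; c'Δl = 14.15; W sinα = 83.2
Slice 5: Δl = 1.6/cos39.4° = 2.071 m; N'_5 = 133·cos39.4° − 28·2.071 = 44.8; c'Δl = 16.56; W sinα = 84.4
Slice 6: Δl = 2.8/cos51.5° = 4.498 m; N'_6 = 113·cos51.5° − 2·4.498 = 61.3; c'Δl = 35.98; W sinα = 88.4
Σc'Δl = 140.2 kN/m; ΣN' = 618.7 kN/m; ΣW sinα = 394.7 kN/m
Resisting = 140.2 + 618.7·tan33.6° = 140.2 + 411.0 = 551.2 kN/m
FS = 551.2 / 394.7 = 1.397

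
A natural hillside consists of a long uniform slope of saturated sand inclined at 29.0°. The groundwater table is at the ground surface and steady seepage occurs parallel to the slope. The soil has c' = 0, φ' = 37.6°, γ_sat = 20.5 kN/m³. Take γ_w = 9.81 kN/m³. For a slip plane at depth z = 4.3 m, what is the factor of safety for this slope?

FS = 0.72

With seepage parallel to the slope and the water table at the surface, the effective normal stress on the slip plane uses the buoyant unit weight γ' = γ_sat − γ_w while the driving shear stress uses γ_sat:
FS = [c' + γ' z cos²β tanφ'] / [γ_sat z sinβ cosβ]
(For c' = 0 this reduces to FS = (γ'/γ_sat)·tanφ'/tanβ.)
γ' = 20.5 − 9.81 = 10.69 kN/m³
Numerator = 0.0 + 10.69·4.3·cos²29.0°·tan37.6° = 0.0 + 10.69·4.3·0.7650·0.7701 = 27.079 kPa
Denominator = 20.5·4.3·sin29.0°·cos29.0° = 20.5·4.3·0.4848·0.8746 = 37.378 kPa
FS = 27.079 / 37.378 = 0.724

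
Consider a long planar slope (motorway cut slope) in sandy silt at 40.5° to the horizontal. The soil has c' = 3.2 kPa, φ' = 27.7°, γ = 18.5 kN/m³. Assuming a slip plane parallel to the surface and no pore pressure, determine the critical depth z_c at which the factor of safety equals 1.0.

z_c = 0.91 m

Setting FS = 1.00 in FS = [c' + γz cos²β tanφ'] / [γz sinβ cosβ] and solving for z:
z = c' / [γ cosβ (FS·sinβ − cosβ·tanφ')]
  = 3.2 / [18.5·cos40.5°·(1.00·sin40.5° − cos40.5°·tan27.7°)]
  = 3.2 / [18.5·0.7604·(1.00·0.6494 − 0.7604·0.5250)]
  = 3.2 / 3.5201 = 0.909 m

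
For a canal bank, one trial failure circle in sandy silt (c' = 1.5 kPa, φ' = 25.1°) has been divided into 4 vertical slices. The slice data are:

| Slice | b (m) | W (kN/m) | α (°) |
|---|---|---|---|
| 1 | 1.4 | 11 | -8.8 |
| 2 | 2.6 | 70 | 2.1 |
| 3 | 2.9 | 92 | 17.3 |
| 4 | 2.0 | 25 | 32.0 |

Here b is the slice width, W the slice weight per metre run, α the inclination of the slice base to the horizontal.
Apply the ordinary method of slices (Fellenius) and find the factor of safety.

Ordinary method of slices: FS = Σ[c'·Δl_i + (W_i cosα_i)·tanφ'] / Σ W_i sinα_i, with Δl_i = b_i / cosα_i.
Slice 1: Δl = 1.4/cos(-8.8°) = 1.417 m; N'_1 = 11·cos(-8.8°) = 10.9; c'Δl = 2.13; W sinα = -1.7
Slice 2: Δl = 2.6/cos2.1° = 2.602 m; N'_2 = 70·cos2.1° = 70.0; c'Δl = 3.90; W sinα = 2.6
Slice 3: Δl = 2.9/cos17.3° = 3.037 m; N'_3 = 92·cos17.3° = 87.8; c'Δl = 4.56; W sinα = 27.4
Slice 4: Δl = 2.0/cos32.0° = 2.358 m; N'_4 = 25·cos32.0° = 21.2; c'Δl = 3.54; W sinα = 13.2
Σc'Δl = 14.1 kN/m; ΣN' = 189.9 kN/m; ΣW sinα = 41.5 kN/m
Resisting = 14.1 + 189.9·tan25.1° = 14.1 + 88.9 = 103.1 kN/m
FS = 103.1 / 41.5 = 2.484

FS = 2.48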